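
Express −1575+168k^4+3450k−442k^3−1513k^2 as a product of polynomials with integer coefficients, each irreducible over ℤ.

Trying the rational-root candidates, k = 5/7 is a root, so (7k−5) divides it; the quotient is 24k^3−46k^2−249k+315.
Continuing, k = 15/4 is a root, so (4k−15) is a factor; dividing leaves 6k^2+11k−21.
The remaining quadratic factors as (6k−7)(k+3).

(4k−15)(6k−7)(7k−5)(k+3)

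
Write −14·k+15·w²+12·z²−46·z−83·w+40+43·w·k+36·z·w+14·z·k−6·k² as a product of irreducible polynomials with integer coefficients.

Group: 2·z·(6·z+15·w−2·k−8) + (w+3·k−5)·(6·z+15·w−2·k−8); both groups contain (6·z+15·w−2·k−8).

(6·z+15·w−2·k−8)·(2·z+w+3·k−5)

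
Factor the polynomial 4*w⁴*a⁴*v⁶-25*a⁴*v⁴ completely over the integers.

Pull out the common factor a⁴*v⁴, leaving 4*w⁴*v²-25.
Recognize a difference of squares with the parts 2*w²*v and 5.

a⁴*v⁴*(2*w²*v+5)*(2*w²*v-5)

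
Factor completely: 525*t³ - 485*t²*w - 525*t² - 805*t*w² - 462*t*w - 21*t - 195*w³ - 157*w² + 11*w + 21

Group: 5*t*(105*t² - 160*t*w - 84*t - 65*w² - 74*w - 21) + (3*w - 1)*(105*t² - 160*t*w - 84*t - 65*w² - 74*w - 21); both groups contain (105*t² - 160*t*w - 84*t - 65*w² - 74*w - 21), so (5*t + 3*w - 1) is a factor with cofactor 105*t² - 160*t*w - 84*t - 65*w² - 74*w - 21.
The cofactor groups again: 105*t² - 160*t*w - 84*t - 65*w² - 74*w - 21 = 15*t*(7*t - 13*w - 7) + (5*w + 3)*(7*t - 13*w - 7); both groups contain (7*t - 13*w - 7), giving (15*t + 5*w + 3)*(7*t - 13*w - 7).

(15*t + 5*w + 3)*(5*t + 3*w - 1)*(7*t - 13*w - 7)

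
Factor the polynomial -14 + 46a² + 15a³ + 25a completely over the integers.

(3a - 1)(5a + 7)(a + 2)

Among the possible rational roots, a = 1/3 is a root, giving the factor (3a - 1) and quotient 5a² + 17a + 14.
The remaining quadratic factors as (a + 2)(5a + 7).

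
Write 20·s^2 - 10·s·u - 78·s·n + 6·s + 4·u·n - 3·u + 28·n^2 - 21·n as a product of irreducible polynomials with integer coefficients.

(10·s - 4·n + 3)·(2·s - u - 7·n)

Group: 10·s·(2·s - u - 7·n) + (-4·n + 3)·(2·s - u - 7·n); both groups contain (2·s - u - 7·n).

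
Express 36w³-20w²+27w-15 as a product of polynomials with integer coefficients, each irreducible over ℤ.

Group as (36w³+27w) + (-20w²-15) = 9w(4w²+3) - 5(4w²+3).
Both groups share the factor (4w²+3).

(9w-5)(4w²+3)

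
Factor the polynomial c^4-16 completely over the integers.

Substitute u = c^2 to get a quadratic in u, then factor.
c^2-4 is a difference of squares.
c^2+4 is irreducible over ℤ (sum of squares).

(c+2)(c-2)(c^2+4)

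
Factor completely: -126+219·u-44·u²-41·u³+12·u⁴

(3·u+7)·(4·u-3)·(u-2)·(u-3)

Testing divisors of the constant over divisors of the leading coefficient, u = 3 is a root, so (u-3) is a factor; dividing leaves 12·u³-5·u²-59·u+42.
Continuing, u = -7/3 is a root, so (3·u+7) is a factor; dividing leaves 4·u²-11·u+6.
The remaining quadratic factors as (u-2)(4·u-3).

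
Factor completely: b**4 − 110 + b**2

Substitute u = b**2 to get a quadratic in u, then factor.
b**2 − 10 is irreducible over ℤ (10 is not a perfect square).
b**2 + 11 is irreducible over ℤ (always positive, so no real roots).

(b**2 + 11)(b**2 − 10)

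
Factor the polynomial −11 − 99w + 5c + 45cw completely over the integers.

Group as (45cw + 5c) + (−99w − 11) = 5c(9w + 1) − 11(9w + 1).
Both groups share the factor (9w + 1).

(5c − 11)(9w + 1)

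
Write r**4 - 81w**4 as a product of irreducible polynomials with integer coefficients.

(r)⁴ − (3w)⁴ = ((r)² − (3w)²)((r)² + (3w)²); the first factor splits again, the second (r**2 + 9w**2) is irreducible.

(r + 3w)(r - 3w)(r**2 + 9w**2)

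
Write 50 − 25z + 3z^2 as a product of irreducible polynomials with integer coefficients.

Need a pair with product 3·50 = 150 and sum −25: that's −10 and −15.
Split the middle term: 3z^2 − 10z − 15z + 50 = z(3z − 10) − 5(3z − 10).

(3z − 10)(z − 5)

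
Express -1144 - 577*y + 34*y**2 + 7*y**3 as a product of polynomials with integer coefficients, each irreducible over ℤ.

Trying the rational-root candidates, y = -11 is a root, so (y + 11) is a factor; dividing leaves 7*y**2 - 43*y - 104.
The remaining quadratic factors as (7*y + 13)(y - 8).

(7*y + 13)*(y + 11)*(y - 8)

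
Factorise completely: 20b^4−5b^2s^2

5b^2(2b+s)(2b−s)

Every term has a factor of 5b^2. Then 4b^2−s^2 = (2b)² − (s)².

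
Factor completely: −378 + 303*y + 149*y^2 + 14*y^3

(2*y + 9)*(7*y − 6)*(y + 7)

Testing divisors of the constant over divisors of the leading coefficient, y = −7 is a root, so (y + 7) divides it; the quotient is 14*y^2 + 51*y − 54.
The remaining quadratic factors as (2*y + 9)(7*y − 6).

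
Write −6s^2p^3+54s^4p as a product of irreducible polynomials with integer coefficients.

Pull out the common factor 6s^2p; 9s^2−p^2 is a difference of squares.

6ps^2(3s−p)(3s+p)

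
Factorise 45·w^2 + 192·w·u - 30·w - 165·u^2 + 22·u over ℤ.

(15·w - 11·u)·(3·w + 15·u - 2)

Group: 3·w·(15·w - 11·u) + (15·u - 2)·(15·w - 11·u); both groups contain (15·w - 11·u).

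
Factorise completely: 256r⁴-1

Write as (16r²)² − (1)², then factor 16r²-1 once more.

(4r+1)(4r-1)(16r²+1)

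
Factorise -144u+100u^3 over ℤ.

4u(5u+6)(5u-6)

Every term has a factor of 4u. Then 25u^2-36 = (5u)² − (6)².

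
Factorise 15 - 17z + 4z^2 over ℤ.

Need a pair with product 4·15 = 60 and sum -17: that's -5 and -12.
Split the middle term: 4z^2 - 5z - 12z + 15 = z(4z - 5) - 3(4z - 5).

(4z - 5)(z - 3)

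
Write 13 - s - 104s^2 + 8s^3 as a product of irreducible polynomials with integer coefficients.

Group as (8s^3 - s) + (-104s^2 + 13) = s(8s^2 - 1) - 13(8s^2 - 1).
Both groups share the factor (8s^2 - 1).

(s - 13)(8s^2 - 1)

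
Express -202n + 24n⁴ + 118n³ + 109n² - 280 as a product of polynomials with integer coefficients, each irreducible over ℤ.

By the rational root theorem, n = -5/2 is a root, so (2n + 5) divides it; the quotient is 12n³ + 29n² - 18n - 56.
Continuing, n = 4/3 is a root, giving the factor (3n - 4) and quotient 4n² + 15n + 14.
The remaining quadratic factors as (4n + 7)(n + 2).

(2n + 5)(3n - 4)(4n + 7)(n + 2)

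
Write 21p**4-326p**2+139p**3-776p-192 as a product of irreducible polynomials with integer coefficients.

Trying the rational-root candidates, p = 3 is a root, giving the factor (p-3) and quotient 21p**3+202p**2+280p+64.
Next, p = -8 is a root, so (p+8) divides it; the quotient is 21p**2+34p+8.
The remaining quadratic factors as (3p+4)(7p+2).

(3p+4)(7p+2)(p+8)(p-3)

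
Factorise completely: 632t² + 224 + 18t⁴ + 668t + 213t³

(3t + 2)(6t + 7)(t + 2)(t + 8)

Testing divisors of the constant over divisors of the leading coefficient, t = -7/6 is a root, so (6t + 7) is a factor; dividing leaves 3t³ + 32t² + 68t + 32.
Then t = -8 is a root, so (t + 8) divides it; the quotient is 3t² + 8t + 4.
The remaining quadratic factors as (t + 2)(3t + 2).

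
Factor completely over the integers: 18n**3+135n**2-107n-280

(3n-5)(6n+7)(n+8)

Among the possible rational roots, n = 5/3 is a root, so (3n-5) is a factor; dividing leaves 6n**2+55n+56.
The remaining quadratic factors as (6n+7)(n+8).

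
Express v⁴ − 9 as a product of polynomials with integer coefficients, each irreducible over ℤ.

Substitute u = v² to get a quadratic in u, then factor.
v² + 3 is irreducible over ℤ (always positive, so no real roots).
v² − 3 is irreducible over ℤ (3 is not a perfect square).

(v² + 3)*(v² − 3)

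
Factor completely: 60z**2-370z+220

10(2z-11)(3z-2)

Pull out the common factor 10, then factor the remaining trinomial.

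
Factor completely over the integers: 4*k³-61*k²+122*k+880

Trying the rational-root candidates, k = 10 is a root, giving the factor (k-10) and quotient 4*k²-21*k-88.
The remaining quadratic factors as (k-8)(4*k+11).

(4*k+11)*(k-10)*(k-8)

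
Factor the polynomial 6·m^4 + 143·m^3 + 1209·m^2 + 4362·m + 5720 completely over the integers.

(2·m + 11)·(3·m + 13)·(m + 10)·(m + 4)

Trying the rational-root candidates, m = -13/3 is a root, so (3·m + 13) divides it; the quotient is 2·m^3 + 39·m^2 + 234·m + 440.
Then m = -10 is a root, giving the factor (m + 10) and quotient 2·m^2 + 19·m + 44.
The remaining quadratic factors as (m + 4)(2·m + 11).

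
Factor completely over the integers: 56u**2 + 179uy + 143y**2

(7u + 11y)(8u + 13y)

Group: 8u(7u + 11y) + 13y(7u + 11y); both groups contain (7u + 11y).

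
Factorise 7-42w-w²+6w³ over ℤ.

Group as (6w³-42w) + (-w²+7) = 6w(w²-7) - (w²-7).
Both groups share the factor (w²-7).

(6w-1)(w²-7)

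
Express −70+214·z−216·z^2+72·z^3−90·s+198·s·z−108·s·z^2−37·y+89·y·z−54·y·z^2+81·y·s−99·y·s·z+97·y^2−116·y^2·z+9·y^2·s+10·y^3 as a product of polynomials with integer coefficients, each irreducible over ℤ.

(10·y+9·s−6·z+7)·(y+z−1)·(y−12·z+10)

Group: y·(10·y^2+9·y·s+4·y·z−3·y+9·s·z−9·s−6·z^2+13·z−7) + (−12·z+10)·(10·y^2+9·y·s+4·y·z−3·y+9·s·z−9·s−6·z^2+13·z−7); both groups contain (10·y^2+9·y·s+4·y·z−3·y+9·s·z−9·s−6·z^2+13·z−7), so (y−12·z+10) is a factor with cofactor 10·y^2+9·y·s+4·y·z−3·y+9·s·z−9·s−6·z^2+13·z−7.
The cofactor groups again: 10·y^2+9·y·s+4·y·z−3·y+9·s·z−9·s−6·z^2+13·z−7 = y·(10·y+9·s−6·z+7) + (z−1)·(10·y+9·s−6·z+7); both groups contain (10·y+9·s−6·z+7), giving (y+z−1)·(10·y+9·s−6·z+7).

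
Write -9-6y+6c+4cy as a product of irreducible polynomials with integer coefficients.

Group as (4cy+6c) + (-6y-9) = 2c(2y+3) - 3(2y+3).
Both groups share the factor (2y+3).

(2c-3)(2y+3)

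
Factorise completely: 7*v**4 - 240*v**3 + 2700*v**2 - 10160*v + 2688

Among the possible rational roots, v = 12 is a root, so (v - 12) divides it; the quotient is 7*v**3 - 156*v**2 + 828*v - 224.
Then v = 2/7 is a root, giving the factor (7*v - 2) and quotient v**2 - 22*v + 112.
The remaining quadratic factors as (v - 8)(v - 14).

(7*v - 2)*(v - 12)*(v - 14)*(v - 8)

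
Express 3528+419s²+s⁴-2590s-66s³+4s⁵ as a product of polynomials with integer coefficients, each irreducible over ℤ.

Trying the rational-root candidates, s = 4 is a root, so (s-4) divides it; the quotient is 4s⁴+17s³+2s²+427s-882.
Continuing, s = 7/4 is a root, so (4s-7) divides it; the quotient is s³+6s²+11s+126.
Then s = -7 is a root, so (s+7) is a factor; dividing leaves s²-s+18.
The quadratic s²-s+18 has discriminant -71 < 0 and is irreducible over ℤ.

(4s-7)(s+7)(s-4)(s²-s+18)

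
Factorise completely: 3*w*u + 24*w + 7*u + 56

(3*w + 7)*(u + 8)

Group as (3*w*u + 24*w) + (7*u + 56) = 3*w*(u + 8) + 7*(u + 8).
Both groups share the factor (u + 8).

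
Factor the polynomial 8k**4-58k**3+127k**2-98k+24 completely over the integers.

(2k-1)(4k-3)(k-2)(k-4)

Testing divisors of the constant over divisors of the leading coefficient, k = 4 is a root, giving the factor (k-4) and quotient 8k**3-26k**2+23k-6.
Next, k = 3/4 is a root, giving the factor (4k-3) and quotient 2k**2-5k+2.
The remaining quadratic factors as (k-2)(2k-1).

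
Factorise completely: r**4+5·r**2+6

(r**2+2)·(r**2+3)

Substitute u = r**2 to get a quadratic in u, then factor.
r**2+2 is irreducible over ℤ (always positive, so no real roots).
r**2+3 is irreducible over ℤ (always positive, so no real roots).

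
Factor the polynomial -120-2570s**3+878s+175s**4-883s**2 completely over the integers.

(5s+4)(5s-1)(7s-2)(s-15)

Trying the rational-root candidates, s = 15 is a root, giving the factor (s-15) and quotient 175s**3+55s**2-58s+8.
Next, s = 2/7 is a root, so (7s-2) is a factor; dividing leaves 25s**2+15s-4.
The remaining quadratic factors as (5s-1)(5s+4).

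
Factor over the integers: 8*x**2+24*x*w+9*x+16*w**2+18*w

(x+2*w)*(8*x+8*w+9)

Group: 8*x*(x+2*w) + (8*w+9)*(x+2*w); both groups contain (x+2*w).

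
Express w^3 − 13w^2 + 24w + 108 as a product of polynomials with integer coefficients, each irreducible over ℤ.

(w + 2)(w − 6)(w − 9)

Among the possible rational roots, w = 9 is a root, so (w − 9) divides it; the quotient is w^2 − 4w − 12.
The remaining quadratic factors as (w − 6)(w + 2).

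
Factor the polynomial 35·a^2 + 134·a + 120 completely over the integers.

(5·a + 12)·(7·a + 10)

Need a pair with product 35·120 = 4200 and sum 134: that's 84 and 50.
Split the middle term: 35·a^2 + 84·a + 50·a + 120 = 7·a·(5·a + 12) + 10·(5·a + 12).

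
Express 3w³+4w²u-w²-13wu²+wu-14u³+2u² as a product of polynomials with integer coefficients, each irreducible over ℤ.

Group: w(3w²+10wu-w+7u²-u) - 2u(3w²+10wu-w+7u²-u); both groups contain (3w²+10wu-w+7u²-u), so (w-2u) is a factor with cofactor 3w²+10wu-w+7u²-u.
The cofactor groups again: 3w²+10wu-w+7u²-u = 3w(w+u) + (7u-1)(w+u); both groups contain (w+u), giving (3w+7u-1)(w+u).

(w-2u)(3w+7u-1)(w+u)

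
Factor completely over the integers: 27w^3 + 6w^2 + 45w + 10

(9w + 2)(3w^2 + 5)

Group as (27w^3 + 45w) + (6w^2 + 10) = 9w(3w^2 + 5) + 2(3w^2 + 5).
Both groups share the factor (3w^2 + 5).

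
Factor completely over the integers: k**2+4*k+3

(k+1)*(k+3)

Two integers with product 3 and sum 4 are 1 and 3.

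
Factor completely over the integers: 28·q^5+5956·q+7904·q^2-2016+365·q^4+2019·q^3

(4·q-1)·(7·q+9)·(q+8)·(q^2+4·q+28)

Trying the rational-root candidates, q = 1/4 is a root, giving the factor (4·q-1) and quotient 7·q^4+93·q^3+528·q^2+2108·q+2016.
Next, q = -9/7 is a root, so (7·q+9) divides it; the quotient is q^3+12·q^2+60·q+224.
Then q = -8 is a root, giving the factor (q+8) and quotient q^2+4·q+28.
The quadratic q^2+4·q+28 has discriminant -96 < 0 and is irreducible over ℤ.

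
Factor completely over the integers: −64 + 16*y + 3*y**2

Need a pair with product 3·(−64) = −192 and sum 16: that's −8 and 24.
Split the middle term: 3*y**2 − 8*y + 24*y − 64 = y*(3*y − 8) + 8*(3*y − 8).

(3*y − 8)*(y + 8)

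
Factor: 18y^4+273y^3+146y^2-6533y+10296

Testing divisors of the constant over divisors of the leading coefficient, y = 8/3 is a root, so (3y-8) is a factor; dividing leaves 6y^3+107y^2+334y-1287.
Then y = -9 is a root, so (y+9) is a factor; dividing leaves 6y^2+53y-143.
The remaining quadratic factors as (y+11)(6y-13).

(3y-8)(6y-13)(y+11)(y+9)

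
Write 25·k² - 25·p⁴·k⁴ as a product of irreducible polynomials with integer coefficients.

Pull out the common factor 25·k², leaving -p⁴·k² + 1.
Recognize a difference of squares with the parts 1 and p²·k.

-25·k²·(p²·k + 1)·(p²·k - 1)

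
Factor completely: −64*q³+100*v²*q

Pull out the common factor 4*q; 25*v²−16*q² is a difference of squares.

4*q*(5*v−4*q)*(5*v+4*q)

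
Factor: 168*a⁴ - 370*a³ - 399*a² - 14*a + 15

Testing divisors of the constant over divisors of the leading coefficient, a = -5/7 is a root, so (7*a + 5) divides it; the quotient is 24*a³ - 70*a² - 7*a + 3.
Continuing, a = 1/6 is a root, so (6*a - 1) divides it; the quotient is 4*a² - 11*a - 3.
The remaining quadratic factors as (a - 3)(4*a + 1).

(4*a + 1)*(6*a - 1)*(7*a + 5)*(a - 3)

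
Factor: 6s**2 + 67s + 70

Need a pair with product 6·70 = 420 and sum 67: that's 7 and 60.
Split the middle term: 6s**2 + 7s + 60s + 70 = s(6s + 7) + 10(6s + 7).

(6s + 7)(s + 10)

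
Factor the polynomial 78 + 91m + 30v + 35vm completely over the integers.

Group as (35vm + 30v) + (91m + 78) = 5v(7m + 6) + 13(7m + 6).
Both groups share the factor (7m + 6).

(5v + 13)(7m + 6)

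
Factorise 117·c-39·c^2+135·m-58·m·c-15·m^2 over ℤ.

-(15·m+13·c)·(m+3·c-9)

Group: -m·(15·m+13·c) + (-3·c+9)·(15·m+13·c); both groups contain (15·m+13·c).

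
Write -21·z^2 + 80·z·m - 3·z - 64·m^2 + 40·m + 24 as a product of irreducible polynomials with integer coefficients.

-(3·z - 8·m - 3)·(7·z - 8·m + 8)

Group: -3·z·(7·z - 8·m + 8) + (8·m + 3)·(7·z - 8·m + 8); both groups contain (7·z - 8·m + 8).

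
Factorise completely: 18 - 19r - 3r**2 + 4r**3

Trying the rational-root candidates, r = -9/4 is a root, so (4r + 9) divides it; the quotient is r**2 - 3r + 2.
The remaining quadratic factors as (r - 1)(r - 2).

(4r + 9)(r - 1)(r - 2)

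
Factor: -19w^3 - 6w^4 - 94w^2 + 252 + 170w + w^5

(w + 1)(w - 2)(w - 9)(w^2 + 4w + 14)

By the rational root theorem, w = 2 is a root, so (w - 2) is a factor; dividing leaves w^4 - 4w^3 - 27w^2 - 148w - 126.
Continuing, w = -1 is a root, so (w + 1) divides it; the quotient is w^3 - 5w^2 - 22w - 126.
Then w = 9 is a root, giving the factor (w - 9) and quotient w^2 + 4w + 14.
The quadratic w^2 + 4w + 14 has discriminant -40 < 0 and is irreducible over ℤ.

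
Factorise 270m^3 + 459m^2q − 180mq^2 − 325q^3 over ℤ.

Group: 15m(18m^2 + 15mq − 25q^2) + 13q(18m^2 + 15mq − 25q^2); both groups contain (18m^2 + 15mq − 25q^2), so (15m + 13q) is a factor with cofactor 18m^2 + 15mq − 25q^2.
The cofactor groups again: 18m^2 + 15mq − 25q^2 = 6m(3m + 5q) − 5q(3m + 5q); both groups contain (3m + 5q), giving (6m − 5q)(3m + 5q).

(15m + 13q)(3m + 5q)(6m − 5q)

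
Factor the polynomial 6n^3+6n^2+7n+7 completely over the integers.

Group as (6n^3+7n) + (6n^2+7) = n(6n^2+7) + (6n^2+7).
Both groups share the factor (6n^2+7).

(n+1)(6n^2+7)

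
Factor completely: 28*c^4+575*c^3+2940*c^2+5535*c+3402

Testing divisors of the constant over divisors of the leading coefficient, c = -9/7 is a root, giving the factor (7*c+9) and quotient 4*c^3+77*c^2+321*c+378.
Next, c = -9/4 is a root, so (4*c+9) is a factor; dividing leaves c^2+17*c+42.
The remaining quadratic factors as (c+14)(c+3).

(4*c+9)*(7*c+9)*(c+14)*(c+3)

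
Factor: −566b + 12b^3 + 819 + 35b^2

(3b − 13)(4b − 7)(b + 9)

By the rational root theorem, b = 7/4 is a root, so (4b − 7) divides it; the quotient is 3b^2 + 14b − 117.
The remaining quadratic factors as (3b − 13)(b + 9).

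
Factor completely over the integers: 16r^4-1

Difference of squares twice: with A = 2r and B = 1, A⁴ − B⁴ = (A² − B²)(A² + B²), and A² − B² factors again.

(2r+1)(2r-1)(4r^2+1)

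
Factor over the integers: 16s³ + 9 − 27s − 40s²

By the rational root theorem, s = 3 is a root, giving the factor (s − 3) and quotient 16s² + 8s − 3.
The remaining quadratic factors as (4s − 1)(4s + 3).

(4s + 3)(4s − 1)(s − 3)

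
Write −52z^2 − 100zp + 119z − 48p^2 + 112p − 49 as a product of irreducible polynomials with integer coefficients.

−(13z + 12p − 7)(4z + 4p − 7)

Group: −13z(4z + 4p − 7) + (−12p + 7)(4z + 4p − 7); both groups contain (4z + 4p − 7).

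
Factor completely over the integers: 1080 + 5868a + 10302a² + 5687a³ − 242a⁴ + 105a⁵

Among the possible rational roots, a = −2/3 is a root, giving the factor (3a + 2) and quotient 35a⁴ − 104a³ + 1965a² + 2124a + 540.
Continuing, a = −3/5 is a root, giving the factor (5a + 3) and quotient 7a³ − 25a² + 408a + 180.
Next, a = −3/7 is a root, giving the factor (7a + 3) and quotient a² − 4a + 60.
The quadratic a² − 4a + 60 has discriminant −224 < 0 and is irreducible over ℤ.

(3a + 2)(5a + 3)(7a + 3)(a² − 4a + 60)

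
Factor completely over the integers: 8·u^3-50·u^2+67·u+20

(2·u-5)·(4·u+1)·(u-4)

By the rational root theorem, u = 5/2 is a root, so (2·u-5) is a factor; dividing leaves 4·u^2-15·u-4.
The remaining quadratic factors as (u-4)(4·u+1).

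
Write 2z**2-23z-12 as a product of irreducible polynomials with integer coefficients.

(2z+1)(z-12)

Need a pair with product 2·(-12) = -24 and sum -23: that's -24 and 1.
Split the middle term: 2z**2-24z + z-12 = 2z(z-12) + (z-12).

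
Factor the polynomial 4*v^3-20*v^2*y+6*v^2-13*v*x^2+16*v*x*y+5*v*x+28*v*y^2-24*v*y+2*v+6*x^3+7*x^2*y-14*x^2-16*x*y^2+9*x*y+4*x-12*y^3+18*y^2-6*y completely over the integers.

(2*v-3*x-2*y+1)*(2*v-x-2*y+2)*(v+2*x-3*y)

Group: v*(4*v^2-8*v*x-8*v*y+6*v+3*x^2+8*x*y-7*x+4*y^2-6*y+2) + (2*x-3*y)*(4*v^2-8*v*x-8*v*y+6*v+3*x^2+8*x*y-7*x+4*y^2-6*y+2); both groups contain (4*v^2-8*v*x-8*v*y+6*v+3*x^2+8*x*y-7*x+4*y^2-6*y+2), so (v+2*x-3*y) is a factor with cofactor 4*v^2-8*v*x-8*v*y+6*v+3*x^2+8*x*y-7*x+4*y^2-6*y+2.
The cofactor groups again: 4*v^2-8*v*x-8*v*y+6*v+3*x^2+8*x*y-7*x+4*y^2-6*y+2 = 2*v*(2*v-x-2*y+2) + (-3*x-2*y+1)*(2*v-x-2*y+2); both groups contain (2*v-x-2*y+2), giving (2*v-3*x-2*y+1)*(2*v-x-2*y+2).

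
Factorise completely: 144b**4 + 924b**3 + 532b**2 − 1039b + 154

(2b + 11)(3b − 2)(4b + 7)(6b − 1)

Testing divisors of the constant over divisors of the leading coefficient, b = −11/2 is a root, so (2b + 11) is a factor; dividing leaves 72b**3 + 66b**2 − 97b + 14.
Continuing, b = 1/6 is a root, so (6b − 1) divides it; the quotient is 12b**2 + 13b − 14.
The remaining quadratic factors as (4b + 7)(3b − 2).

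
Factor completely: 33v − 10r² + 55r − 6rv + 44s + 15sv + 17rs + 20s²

Group: −5r(2r − 5s − 11) + (−4s − 3v)(2r − 5s − 11); both groups contain (2r − 5s − 11).

−(2r − 5s − 11)(5r + 4s + 3v)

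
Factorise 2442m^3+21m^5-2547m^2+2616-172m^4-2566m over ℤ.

Among the possible rational roots, m = 6/7 is a root, so (7m-6) is a factor; dividing leaves 3m^4-22m^3+330m^2-81m-436.
Next, m = 4/3 is a root, so (3m-4) is a factor; dividing leaves m^3-6m^2+102m+109.
Next, m = -1 is a root, giving the factor (m+1) and quotient m^2-7m+109.
The quadratic m^2-7m+109 has discriminant -387 < 0 and is irreducible over ℤ.

(3m-4)(7m-6)(m+1)(m^2-7m+109)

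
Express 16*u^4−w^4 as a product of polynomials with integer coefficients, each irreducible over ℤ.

(2*u+w)*(2*u−w)*(4*u^2+w^2)

(2*u)⁴ − (w)⁴ = ((2*u)² − (w)²)((2*u)² + (w)²); the first factor splits again, the second (4*u^2+w^2) is irreducible.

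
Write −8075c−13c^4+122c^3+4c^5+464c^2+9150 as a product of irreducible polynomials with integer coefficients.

(4c−5)(c+6)(c−5)(c^2−3c+61)

By the rational root theorem, c = −6 is a root, giving the factor (c+6) and quotient 4c^4−37c^3+344c^2−1600c+1525.
Continuing, c = 5 is a root, so (c−5) divides it; the quotient is 4c^3−17c^2+259c−305.
Then c = 5/4 is a root, so (4c−5) divides it; the quotient is c^2−3c+61.
The quadratic c^2−3c+61 has discriminant −235 < 0 and is irreducible over ℤ.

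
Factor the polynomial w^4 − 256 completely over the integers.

(w)⁴ − (4)⁴ = ((w)² − (4)²)((w)² + (4)²); the first factor splits again, the second (w^2 + 16) is irreducible.

(w + 4)(w − 4)(w^2 + 16)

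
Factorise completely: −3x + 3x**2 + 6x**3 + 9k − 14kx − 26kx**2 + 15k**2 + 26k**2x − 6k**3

Group: k(−6k**2 + 8kx − 3k − 2x**2 + x) + (−3x − 3)(−6k**2 + 8kx − 3k − 2x**2 + x); both groups contain (−6k**2 + 8kx − 3k − 2x**2 + x), so (k − 3x − 3) is a factor with cofactor −6k**2 + 8kx − 3k − 2x**2 + x.
The cofactor groups again: −6k**2 + 8kx − 3k − 2x**2 + x = −2k(3k − x) + (2x − 1)(3k − x); both groups contain (3k − x), giving −(2k − 2x + 1)(3k − x).

−(2k − 2x + 1)(3k − x)(k − 3x − 3)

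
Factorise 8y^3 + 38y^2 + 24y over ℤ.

2y(4y + 3)(y + 4)

Pull out the common factor 2y, then factor the remaining trinomial.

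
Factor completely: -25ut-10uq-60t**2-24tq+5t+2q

Group: -5t(5u+12t-1) - 2q(5u+12t-1); both groups contain (5u+12t-1).

-(5u+12t-1)(5t+2q)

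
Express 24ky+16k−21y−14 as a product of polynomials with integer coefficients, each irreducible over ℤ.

(3y+2)(8k−7)

Group as (24ky+16k) + (−21y−14) = 8k(3y+2) − 7(3y+2).
Both groups share the factor (3y+2).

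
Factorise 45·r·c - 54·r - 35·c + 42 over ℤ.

(5·c - 6)·(9·r - 7)

Group as (45·r·c - 54·r) + (-35·c + 42) = 9·r·(5·c - 6) - 7·(5·c - 6).
Both groups share the factor (5·c - 6).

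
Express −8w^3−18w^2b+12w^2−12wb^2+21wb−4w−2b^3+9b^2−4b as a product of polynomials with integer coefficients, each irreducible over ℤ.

Group: w(−8w^2−10wb+12w−2b^2+9b−4) + b(−8w^2−10wb+12w−2b^2+9b−4); both groups contain (−8w^2−10wb+12w−2b^2+9b−4), so (w+b) is a factor with cofactor −8w^2−10wb+12w−2b^2+9b−4.
The cofactor groups again: −8w^2−10wb+12w−2b^2+9b−4 = −4w(2w+2b−1) + (−b+4)(2w+2b−1); both groups contain (2w+2b−1), giving −(4w+b−4)(2w+2b−1).

−(2w+2b−1)(4w+b−4)(w+b)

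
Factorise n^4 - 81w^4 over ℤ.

(n + 3w)(n - 3w)(n^2 + 9w^2)

(n)⁴ − (3w)⁴ = ((n)² − (3w)²)((n)² + (3w)²); the first factor splits again, the second (n^2 + 9w^2) is irreducible.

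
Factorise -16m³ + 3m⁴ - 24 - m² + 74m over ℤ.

Trying the rational-root candidates, m = -2 is a root, so (m + 2) divides it; the quotient is 3m³ - 22m² + 43m - 12.
Continuing, m = 3 is a root, so (m - 3) divides it; the quotient is 3m² - 13m + 4.
The remaining quadratic factors as (3m - 1)(m - 4).

(3m - 1)(m + 2)(m - 3)(m - 4)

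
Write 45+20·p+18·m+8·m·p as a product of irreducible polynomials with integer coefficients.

(2·m+5)·(4·p+9)

Group as (8·m·p+18·m) + (20·p+45) = 2·m·(4·p+9) + 5·(4·p+9).
Both groups share the factor (4·p+9).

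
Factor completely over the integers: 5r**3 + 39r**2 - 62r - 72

Testing divisors of the constant over divisors of the leading coefficient, r = -4/5 is a root, so (5r + 4) divides it; the quotient is r**2 + 7r - 18.
The remaining quadratic factors as (r - 2)(r + 9).

(5r + 4)(r + 9)(r - 2)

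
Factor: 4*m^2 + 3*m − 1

Need a pair with product 4·(−1) = −4 and sum 3: that's −1 and 4.
Split the middle term: 4*m^2 − m + 4*m − 1 = m*(4*m − 1) + (4*m − 1).

(4*m − 1)*(m + 1)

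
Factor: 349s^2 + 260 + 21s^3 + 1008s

Among the possible rational roots, s = -13 is a root, so (s + 13) is a factor; dividing leaves 21s^2 + 76s + 20.
The remaining quadratic factors as (7s + 2)(3s + 10).

(3s + 10)(7s + 2)(s + 13)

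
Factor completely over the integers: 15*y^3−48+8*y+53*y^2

(3*y+4)*(5*y−4)*(y+3)

By the rational root theorem, y = −4/3 is a root, giving the factor (3*y+4) and quotient 5*y^2+11*y−12.
The remaining quadratic factors as (5*y−4)(y+3).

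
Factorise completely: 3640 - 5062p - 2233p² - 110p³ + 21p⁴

By the rational root theorem, p = -13/3 is a root, so (3p + 13) divides it; the quotient is 7p³ - 67p² - 454p + 280.
Continuing, p = -5 is a root, so (p + 5) divides it; the quotient is 7p² - 102p + 56.
The remaining quadratic factors as (p - 14)(7p - 4).

(3p + 13)(7p - 4)(p + 5)(p - 14)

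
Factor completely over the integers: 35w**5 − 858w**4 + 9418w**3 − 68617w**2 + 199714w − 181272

(5w − 14)(7w − 12)(w − 13)(w**2 − 7w + 83)

Trying the rational-root candidates, w = 13 is a root, so (w − 13) is a factor; dividing leaves 35w**4 − 403w**3 + 4179w**2 − 14290w + 13944.
Then w = 14/5 is a root, giving the factor (5w − 14) and quotient 7w**3 − 61w**2 + 665w − 996.
Continuing, w = 12/7 is a root, giving the factor (7w − 12) and quotient w**2 − 7w + 83.
The quadratic w**2 − 7w + 83 has discriminant −283 < 0 and is irreducible over ℤ.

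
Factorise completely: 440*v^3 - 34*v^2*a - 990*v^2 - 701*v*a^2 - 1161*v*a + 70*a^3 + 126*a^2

Group: 11*v*(40*v^2 - 54*v*a - 90*v + 5*a^2 + 9*a) + 14*a*(40*v^2 - 54*v*a - 90*v + 5*a^2 + 9*a); both groups contain (40*v^2 - 54*v*a - 90*v + 5*a^2 + 9*a), so (11*v + 14*a) is a factor with cofactor 40*v^2 - 54*v*a - 90*v + 5*a^2 + 9*a.
The cofactor groups again: 40*v^2 - 54*v*a - 90*v + 5*a^2 + 9*a = 10*v*(4*v - 5*a - 9) - a*(4*v - 5*a - 9); both groups contain (4*v - 5*a - 9), giving (10*v - a)*(4*v - 5*a - 9).

(4*v - 5*a - 9)*(10*v - a)*(11*v + 14*a)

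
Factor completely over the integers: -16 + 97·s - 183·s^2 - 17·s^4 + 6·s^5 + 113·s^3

(2·s - 1)·(3·s - 1)·(s - 1)·(s^2 - s + 16)

Trying the rational-root candidates, s = 1/2 is a root, so (2·s - 1) is a factor; dividing leaves 3·s^4 - 7·s^3 + 53·s^2 - 65·s + 16.
Continuing, s = 1/3 is a root, giving the factor (3·s - 1) and quotient s^3 - 2·s^2 + 17·s - 16.
Continuing, s = 1 is a root, so (s - 1) divides it; the quotient is s^2 - s + 16.
The quadratic s^2 - s + 16 has discriminant -63 < 0 and is irreducible over ℤ.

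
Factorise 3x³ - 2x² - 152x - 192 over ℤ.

(3x + 4)(x + 6)(x - 8)

Trying the rational-root candidates, x = -4/3 is a root, giving the factor (3x + 4) and quotient x² - 2x - 48.
The remaining quadratic factors as (x + 6)(x - 8).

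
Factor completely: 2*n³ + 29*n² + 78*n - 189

Testing divisors of the constant over divisors of the leading coefficient, n = -7 is a root, so (n + 7) divides it; the quotient is 2*n² + 15*n - 27.
The remaining quadratic factors as (n + 9)(2*n - 3).

(2*n - 3)*(n + 7)*(n + 9)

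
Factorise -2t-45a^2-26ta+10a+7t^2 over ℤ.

(t-5a)(7t+9a-2)

Group: 7t(t-5a) + (9a-2)(t-5a); both groups contain (t-5a).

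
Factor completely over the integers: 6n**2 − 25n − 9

Need a pair with product 6·(−9) = −54 and sum −25: that's 2 and −27.
Split the middle term: 6n**2 + 2n − 27n − 9 = 2n(3n + 1) − 9(3n + 1).

(2n − 9)(3n + 1)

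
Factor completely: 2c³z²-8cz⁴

Pull out the common factor 2cz²; c²-4z² is a difference of squares.

2cz²(c+2z)(c-2z)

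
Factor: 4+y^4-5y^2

Substitute u = y^2 to get a quadratic in u, then factor.
y^2-4 is a difference of squares.
y^2-1 is a difference of squares.

(y+1)(y+2)(y-1)(y-2)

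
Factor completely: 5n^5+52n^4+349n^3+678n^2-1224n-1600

(5n-8)(n+1)(n+4)(n^2+7n+50)

Among the possible rational roots, n = -4 is a root, so (n+4) is a factor; dividing leaves 5n^4+32n^3+221n^2-206n-400.
Next, n = 8/5 is a root, giving the factor (5n-8) and quotient n^3+8n^2+57n+50.
Next, n = -1 is a root, so (n+1) divides it; the quotient is n^2+7n+50.
The quadratic n^2+7n+50 has discriminant -151 < 0 and is irreducible over ℤ.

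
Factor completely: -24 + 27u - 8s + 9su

Group as (9su - 8s) + (27u - 24) = s(9u - 8) + 3(9u - 8).
Both groups share the factor (9u - 8).

(9u - 8)(s + 3)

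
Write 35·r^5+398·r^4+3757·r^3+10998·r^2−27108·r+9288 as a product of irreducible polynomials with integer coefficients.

(5·r−6)·(7·r−3)·(r+6)·(r^2+7·r+86)

Among the possible rational roots, r = 3/7 is a root, so (7·r−3) divides it; the quotient is 5·r^4+59·r^3+562·r^2+1812·r−3096.
Next, r = 6/5 is a root, so (5·r−6) is a factor; dividing leaves r^3+13·r^2+128·r+516.
Next, r = −6 is a root, so (r+6) is a factor; dividing leaves r^2+7·r+86.
The quadratic r^2+7·r+86 has discriminant −295 < 0 and is irreducible over ℤ.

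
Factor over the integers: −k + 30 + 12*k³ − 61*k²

Among the possible rational roots, k = 3/4 is a root, so (4*k − 3) divides it; the quotient is 3*k² − 13*k − 10.
The remaining quadratic factors as (3*k + 2)(k − 5).

(3*k + 2)*(4*k − 3)*(k − 5)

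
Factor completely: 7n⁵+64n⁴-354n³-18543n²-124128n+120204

(7n-6)(n+9)(n-14)(n²+15n+159)

Testing divisors of the constant over divisors of the leading coefficient, n = 14 is a root, giving the factor (n-14) and quotient 7n⁴+162n³+1914n²+8253n-8586.
Then n = 6/7 is a root, so (7n-6) divides it; the quotient is n³+24n²+294n+1431.
Next, n = -9 is a root, giving the factor (n+9) and quotient n²+15n+159.
The quadratic n²+15n+159 has discriminant -411 < 0 and is irreducible over ℤ.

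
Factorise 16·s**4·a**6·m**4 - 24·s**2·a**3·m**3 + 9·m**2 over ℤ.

m**2·(4·s**2·a**3·m - 3)**2

Every term has a factor of m**2; factoring it out leaves 16·s**4·a**6·m**2 - 24·s**2·a**3·m + 9.
Recognize a perfect-square trinomial with the parts 3 and 4·s**2·a**3·m.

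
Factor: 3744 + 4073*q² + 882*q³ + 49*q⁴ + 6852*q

(7*q + 13)*(7*q + 8)*(q + 12)*(q + 3)

Testing divisors of the constant over divisors of the leading coefficient, q = -13/7 is a root, giving the factor (7*q + 13) and quotient 7*q³ + 113*q² + 372*q + 288.
Next, q = -8/7 is a root, so (7*q + 8) is a factor; dividing leaves q² + 15*q + 36.
The remaining quadratic factors as (q + 12)(q + 3).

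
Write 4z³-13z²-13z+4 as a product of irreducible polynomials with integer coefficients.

Trying the rational-root candidates, z = 1/4 is a root, so (4z-1) is a factor; dividing leaves z²-3z-4.
The remaining quadratic factors as (z+1)(z-4).

(4z-1)(z+1)(z-4)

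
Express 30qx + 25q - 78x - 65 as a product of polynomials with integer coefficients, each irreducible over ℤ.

(5q - 13)(6x + 5)

Group as (30qx + 25q) + (-78x - 65) = 5q(6x + 5) - 13(6x + 5).
Both groups share the factor (6x + 5).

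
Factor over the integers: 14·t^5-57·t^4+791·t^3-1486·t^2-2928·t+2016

Trying the rational-root candidates, t = 4/7 is a root, giving the factor (7·t-4) and quotient 2·t^4-7·t^3+109·t^2-150·t-504.
Next, t = -3/2 is a root, giving the factor (2·t+3) and quotient t^3-5·t^2+62·t-168.
Then t = 3 is a root, giving the factor (t-3) and quotient t^2-2·t+56.
The quadratic t^2-2·t+56 has discriminant -220 < 0 and is irreducible over ℤ.

(2·t+3)·(7·t-4)·(t-3)·(t^2-2·t+56)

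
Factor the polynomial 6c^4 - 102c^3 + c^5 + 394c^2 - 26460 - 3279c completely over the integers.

(c + 15)(c + 4)(c - 9)(c^2 - 4c + 49)

Testing divisors of the constant over divisors of the leading coefficient, c = 9 is a root, so (c - 9) is a factor; dividing leaves c^4 + 15c^3 + 33c^2 + 691c + 2940.
Then c = -15 is a root, so (c + 15) is a factor; dividing leaves c^3 + 33c + 196.
Then c = -4 is a root, so (c + 4) is a factor; dividing leaves c^2 - 4c + 49.
The quadratic c^2 - 4c + 49 has discriminant -180 < 0 and is irreducible over ℤ.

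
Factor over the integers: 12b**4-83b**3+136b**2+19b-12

Testing divisors of the constant over divisors of the leading coefficient, b = 4 is a root, giving the factor (b-4) and quotient 12b**3-35b**2-4b+3.
Continuing, b = 3 is a root, giving the factor (b-3) and quotient 12b**2+b-1.
The remaining quadratic factors as (3b+1)(4b-1).

(3b+1)(4b-1)(b-3)(b-4)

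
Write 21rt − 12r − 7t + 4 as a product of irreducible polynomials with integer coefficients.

Group as (21rt − 12r) + (−7t + 4) = 3r(7t − 4) − (7t − 4).
Both groups share the factor (7t − 4).

(3r − 1)(7t − 4)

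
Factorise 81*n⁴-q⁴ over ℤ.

(3*n+q)*(3*n-q)*(9*n²+q²)

(3*n)⁴ − (q)⁴ = ((3*n)² − (q)²)((3*n)² + (q)²); the first factor splits again, the second (9*n²+q²) is irreducible.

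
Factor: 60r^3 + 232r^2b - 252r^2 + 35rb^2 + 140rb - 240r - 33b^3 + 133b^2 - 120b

(10r - 3b + 8)(3r + 11b - 15)(2r + b)

Group: 2r(30r^2 + 101rb - 126r - 33b^2 + 133b - 120) + b(30r^2 + 101rb - 126r - 33b^2 + 133b - 120); both groups contain (30r^2 + 101rb - 126r - 33b^2 + 133b - 120), so (2r + b) is a factor with cofactor 30r^2 + 101rb - 126r - 33b^2 + 133b - 120.
The cofactor groups again: 30r^2 + 101rb - 126r - 33b^2 + 133b - 120 = 3r(10r - 3b + 8) + (11b - 15)(10r - 3b + 8); both groups contain (10r - 3b + 8), giving (3r + 11b - 15)(10r - 3b + 8).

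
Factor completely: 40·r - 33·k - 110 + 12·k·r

(3·k + 10)·(4·r - 11)

Group as (12·k·r - 33·k) + (40·r - 110) = 3·k·(4·r - 11) + 10·(4·r - 11).
Both groups share the factor (4·r - 11).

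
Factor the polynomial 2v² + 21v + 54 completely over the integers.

Need a pair with product 2·54 = 108 and sum 21: that's 12 and 9.
Split the middle term: 2v² + 12v + 9v + 54 = 2v(v + 6) + 9(v + 6).

(2v + 9)(v + 6)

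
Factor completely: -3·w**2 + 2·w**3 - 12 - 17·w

Among the possible rational roots, w = -1 is a root, giving the factor (w + 1) and quotient 2·w**2 - 5·w - 12.
The remaining quadratic factors as (2·w + 3)(w - 4).

(2·w + 3)·(w + 1)·(w - 4)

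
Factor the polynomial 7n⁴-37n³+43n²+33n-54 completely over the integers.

Testing divisors of the constant over divisors of the leading coefficient, n = -1 is a root, so (n+1) is a factor; dividing leaves 7n³-44n²+87n-54.
Then n = 9/7 is a root, giving the factor (7n-9) and quotient n²-5n+6.
The remaining quadratic factors as (n-3)(n-2).

(7n-9)(n+1)(n-2)(n-3)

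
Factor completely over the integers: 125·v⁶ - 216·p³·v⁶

-v⁶·(6·p - 5)·(36·p² + 30·p + 25)

Pull out the common factor v⁶, leaving -216·p³ + 125.
Recognize a difference of cubes with the parts 5 and 6·p.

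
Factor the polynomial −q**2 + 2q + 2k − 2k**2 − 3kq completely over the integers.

Group: −k(2k + q − 2) − q(2k + q − 2); both groups contain (2k + q − 2).

−(2k + q − 2)(k + q)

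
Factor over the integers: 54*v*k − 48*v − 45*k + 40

(6*v − 5)*(9*k − 8)

Group as (54*v*k − 48*v) + (−45*k + 40) = 6*v*(9*k − 8) − 5*(9*k − 8).
Both groups share the factor (9*k − 8).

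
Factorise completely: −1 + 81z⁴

(3z)⁴ − (1)⁴ = ((3z)² − (1)²)((3z)² + (1)²); the first factor splits again, the second (9z² + 1) is irreducible.

(3z + 1)(3z − 1)(9z² + 1)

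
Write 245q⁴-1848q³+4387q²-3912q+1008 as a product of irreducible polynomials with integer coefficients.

(5q-7)(7q-12)(7q-3)(q-4)

Testing divisors of the constant over divisors of the leading coefficient, q = 12/7 is a root, so (7q-12) divides it; the quotient is 35q³-204q²+277q-84.
Next, q = 4 is a root, so (q-4) is a factor; dividing leaves 35q²-64q+21.
The remaining quadratic factors as (7q-3)(5q-7).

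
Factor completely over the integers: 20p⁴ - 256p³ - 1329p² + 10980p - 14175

Among the possible rational roots, p = 9/5 is a root, giving the factor (5p - 9) and quotient 4p³ - 44p² - 345p + 1575.
Next, p = 7/2 is a root, so (2p - 7) divides it; the quotient is 2p² - 15p - 225.
The remaining quadratic factors as (2p + 15)(p - 15).

(2p + 15)(2p - 7)(5p - 9)(p - 15)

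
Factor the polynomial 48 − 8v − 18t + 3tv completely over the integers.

(3t − 8)(v − 6)

Group as (3tv − 18t) + (−8v + 48) = 3t(v − 6) − 8(v − 6).
Both groups share the factor (v − 6).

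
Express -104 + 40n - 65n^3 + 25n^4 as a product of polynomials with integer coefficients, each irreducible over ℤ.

Group as (25n^4 + 40n) + (-65n^3 - 104) = 5n(5n^3 + 8) - 13(5n^3 + 8).
Both groups share the factor (5n^3 + 8).

(5n - 13)(5n^3 + 8)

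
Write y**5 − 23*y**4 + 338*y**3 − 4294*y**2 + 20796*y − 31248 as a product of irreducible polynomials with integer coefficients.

Testing divisors of the constant over divisors of the leading coefficient, y = 14 is a root, giving the factor (y − 14) and quotient y**4 − 9*y**3 + 212*y**2 − 1326*y + 2232.
Then y = 3 is a root, so (y − 3) is a factor; dividing leaves y**3 − 6*y**2 + 194*y − 744.
Next, y = 4 is a root, so (y − 4) divides it; the quotient is y**2 − 2*y + 186.
The quadratic y**2 − 2*y + 186 has discriminant −740 < 0 and is irreducible over ℤ.

(y − 14)*(y − 3)*(y − 4)*(y**2 − 2*y + 186)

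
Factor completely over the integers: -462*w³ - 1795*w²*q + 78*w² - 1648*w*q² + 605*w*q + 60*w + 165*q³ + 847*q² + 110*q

-(11*w - q - 5)*(6*w + 11*q)*(7*w + 15*q + 2)

Group: 7*w*(-66*w² - 115*w*q + 30*w + 11*q² + 55*q) + (15*q + 2)*(-66*w² - 115*w*q + 30*w + 11*q² + 55*q); both groups contain (-66*w² - 115*w*q + 30*w + 11*q² + 55*q), so (7*w + 15*q + 2) is a factor with cofactor -66*w² - 115*w*q + 30*w + 11*q² + 55*q.
The cofactor groups again: -66*w² - 115*w*q + 30*w + 11*q² + 55*q = -11*w*(6*w + 11*q) + (q + 5)*(6*w + 11*q); both groups contain (6*w + 11*q), giving -(11*w - q - 5)*(6*w + 11*q).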